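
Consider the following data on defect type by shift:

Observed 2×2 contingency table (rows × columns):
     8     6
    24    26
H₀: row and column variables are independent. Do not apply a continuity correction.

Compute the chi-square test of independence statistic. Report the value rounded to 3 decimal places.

Row totals [14, 50], col totals [32, 32], n=64
χ² = (8−7.00)²/7.00 + (6−7.00)²/7.00 + (24−25.00)²/25.00 + (26−25.00)²/25.00 = 0.3657
df = 1

test statistic = 0.366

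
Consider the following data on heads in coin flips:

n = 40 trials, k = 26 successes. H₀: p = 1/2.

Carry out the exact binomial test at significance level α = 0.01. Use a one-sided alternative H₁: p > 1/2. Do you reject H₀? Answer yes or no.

Exact binomial: n=40, k=26, p₀=1/2=0.5000
P(X≥26) from Σ C(n,i)·p₀^i·(1−p₀)^(n−i)
p-value (one-sided, H₁ greater) = 0.04035
At α=0.01: p ≥ α → fail to reject H₀

reject H₀: no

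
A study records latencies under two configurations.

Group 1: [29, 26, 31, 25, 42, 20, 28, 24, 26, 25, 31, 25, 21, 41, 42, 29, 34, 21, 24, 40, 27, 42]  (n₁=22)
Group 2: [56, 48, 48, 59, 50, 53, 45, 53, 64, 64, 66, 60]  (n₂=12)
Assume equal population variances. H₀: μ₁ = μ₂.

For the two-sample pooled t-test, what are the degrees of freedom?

df = n₁ + n₂ − 2 = 22 + 12 − 2 = 32

degrees of freedom = 32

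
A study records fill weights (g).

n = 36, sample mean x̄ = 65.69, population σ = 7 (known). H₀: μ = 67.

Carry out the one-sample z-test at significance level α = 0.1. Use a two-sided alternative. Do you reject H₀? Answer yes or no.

SE = σ/√n = 7/√36 = 1.1667
z = (x̄−μ₀)/SE = (65.69−67)/1.1667 = -1.1229
p-value (two-sided) = 0.26150
At α=0.1: p ≥ α → fail to reject H₀

reject H₀: no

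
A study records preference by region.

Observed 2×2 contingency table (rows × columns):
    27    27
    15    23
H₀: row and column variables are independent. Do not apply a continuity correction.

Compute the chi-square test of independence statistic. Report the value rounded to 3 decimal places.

test statistic = 0.996

Row totals [54, 38], col totals [42, 50], n=92
χ² = (27−24.65)²/24.65 + (27−29.35)²/29.35 + (15−17.35)²/17.35 + (23−20.65)²/20.65 = 0.9961
df = 1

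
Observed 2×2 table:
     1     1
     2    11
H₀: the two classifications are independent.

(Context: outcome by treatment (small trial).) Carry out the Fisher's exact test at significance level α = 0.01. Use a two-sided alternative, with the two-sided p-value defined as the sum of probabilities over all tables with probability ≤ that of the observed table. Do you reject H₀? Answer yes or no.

reject H₀: no

Margins: r₁=2, r₂=13, c₁=3, c₂=12, n=15
p_obs = C(2,1)·C(13,2)/C(15,3); sum pmf over tables with pmf ≤ p_obs
p-value (two-sided) = 0.37143
At α=0.01: p ≥ α → fail to reject H₀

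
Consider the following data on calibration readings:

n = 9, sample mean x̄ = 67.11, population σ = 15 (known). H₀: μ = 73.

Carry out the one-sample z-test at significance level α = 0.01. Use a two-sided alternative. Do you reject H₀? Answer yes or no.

reject H₀: no

SE = σ/√n = 15/√9 = 5.0000
z = (x̄−μ₀)/SE = (67.11−73)/5.0000 = -1.1780
p-value (two-sided) = 0.23880
At α=0.01: p ≥ α → fail to reject H₀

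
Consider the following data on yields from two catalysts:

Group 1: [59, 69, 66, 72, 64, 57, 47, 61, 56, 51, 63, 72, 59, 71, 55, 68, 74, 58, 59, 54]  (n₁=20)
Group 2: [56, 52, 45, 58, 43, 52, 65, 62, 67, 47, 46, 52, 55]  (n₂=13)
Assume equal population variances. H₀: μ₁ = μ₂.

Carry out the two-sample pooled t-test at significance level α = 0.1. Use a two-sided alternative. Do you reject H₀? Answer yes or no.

x̄₁=61.750, s₁=7.587, n₁=20
x̄₂=53.846, s₂=7.647, n₂=13
s_p² = [19·7.587² + 12·7.647²]/31 = 57.9175
SE = √(s_p²·(1/20+1/13)) = 2.7113
t = (61.750−53.846)/2.7113 = 2.9152
df = 31
p-value (two-sided) = 0.00655
At α=0.1: p < α → reject H₀

reject H₀: yes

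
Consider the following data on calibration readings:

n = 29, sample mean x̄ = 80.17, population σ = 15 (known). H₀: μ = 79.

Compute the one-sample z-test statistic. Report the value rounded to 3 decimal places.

test statistic = 0.420

SE = σ/√n = 15/√29 = 2.7854
z = (x̄−μ₀)/SE = (80.17−79)/2.7854 = 0.4200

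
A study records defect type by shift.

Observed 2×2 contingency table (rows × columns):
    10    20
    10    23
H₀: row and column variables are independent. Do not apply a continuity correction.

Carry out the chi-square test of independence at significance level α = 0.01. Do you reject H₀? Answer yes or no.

Row totals [30, 33], col totals [20, 43], n=63
χ² = (10−9.52)²/9.52 + (20−20.48)²/20.48 + (10−10.48)²/10.48 + (23−22.52)²/22.52 = 0.0666
df = 1
p-value (upper-tail) = 0.79636
At α=0.01: p ≥ α → fail to reject H₀

reject H₀: no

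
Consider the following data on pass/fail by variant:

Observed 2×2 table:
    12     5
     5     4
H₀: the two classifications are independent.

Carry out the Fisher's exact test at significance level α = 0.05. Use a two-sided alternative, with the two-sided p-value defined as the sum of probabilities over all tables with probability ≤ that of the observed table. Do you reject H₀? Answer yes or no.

Margins: r₁=17, r₂=9, c₁=17, c₂=9, n=26
p_obs = C(17,12)·C(9,5)/C(26,17); sum pmf over tables with pmf ≤ p_obs
p-value (two-sided) = 0.66729
At α=0.05: p ≥ α → fail to reject H₀

reject H₀: no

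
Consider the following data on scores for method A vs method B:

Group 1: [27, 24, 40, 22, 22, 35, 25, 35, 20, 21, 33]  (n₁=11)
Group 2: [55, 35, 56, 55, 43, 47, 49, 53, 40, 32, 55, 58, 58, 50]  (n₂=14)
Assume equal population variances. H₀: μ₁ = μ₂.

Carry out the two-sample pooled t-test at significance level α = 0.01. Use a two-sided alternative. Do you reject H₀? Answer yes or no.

x̄₁=27.636, s₁=6.903, n₁=11
x̄₂=49.000, s₂=8.512, n₂=14
s_p² = [10·6.903² + 13·8.512²]/23 = 61.6759
SE = √(s_p²·(1/11+1/14)) = 3.1642
t = (27.636−49.000)/3.1642 = -6.7516
df = 23
p-value (two-sided) = 0.00000
At α=0.01: p < α → reject H₀

reject H₀: yes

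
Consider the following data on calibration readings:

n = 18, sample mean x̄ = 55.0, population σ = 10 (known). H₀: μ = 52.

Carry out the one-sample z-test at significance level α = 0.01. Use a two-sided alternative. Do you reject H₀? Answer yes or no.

SE = σ/√n = 10/√18 = 2.3570
z = (x̄−μ₀)/SE = (55.0−52)/2.3570 = 1.2728
p-value (two-sided) = 0.20309
At α=0.01: p ≥ α → fail to reject H₀

reject H₀: no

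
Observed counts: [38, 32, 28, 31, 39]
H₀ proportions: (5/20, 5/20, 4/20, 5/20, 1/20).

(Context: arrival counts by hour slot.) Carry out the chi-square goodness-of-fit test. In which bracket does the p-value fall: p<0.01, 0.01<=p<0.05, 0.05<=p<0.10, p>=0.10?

n = 168; E_i = n·p_i = [42.00, 42.00, 33.60, 42.00, 8.40]
χ² = (38−42.00)²/42.00 + (32−42.00)²/42.00 + (28−33.60)²/33.60 + (31−42.00)²/42.00 + (39−8.40)²/8.40 = 118.0476
df = 4
p-value (upper-tail) = 0.00000
→ bracket: p<0.01

p-value bracket: p<0.01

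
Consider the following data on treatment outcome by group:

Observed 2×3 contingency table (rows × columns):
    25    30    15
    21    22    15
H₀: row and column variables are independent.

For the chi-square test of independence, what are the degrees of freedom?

degrees of freedom = 2

df = (r−1)(c−1) = (2−1)·(3−1) = 2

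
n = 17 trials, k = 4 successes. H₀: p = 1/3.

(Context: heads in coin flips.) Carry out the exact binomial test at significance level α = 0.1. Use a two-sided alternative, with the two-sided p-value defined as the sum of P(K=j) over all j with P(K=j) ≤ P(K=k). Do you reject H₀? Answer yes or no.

reject H₀: no

Exact binomial: n=17, k=4, p₀=1/3=0.3333
P(X=j) = C(n,j)·p₀^j·(1−p₀)^(n−j); p = Σ P(X=j) over j with P(X=j) ≤ P(X=4)
p-value (two-sided) = 0.45325
At α=0.1: p ≥ α → fail to reject H₀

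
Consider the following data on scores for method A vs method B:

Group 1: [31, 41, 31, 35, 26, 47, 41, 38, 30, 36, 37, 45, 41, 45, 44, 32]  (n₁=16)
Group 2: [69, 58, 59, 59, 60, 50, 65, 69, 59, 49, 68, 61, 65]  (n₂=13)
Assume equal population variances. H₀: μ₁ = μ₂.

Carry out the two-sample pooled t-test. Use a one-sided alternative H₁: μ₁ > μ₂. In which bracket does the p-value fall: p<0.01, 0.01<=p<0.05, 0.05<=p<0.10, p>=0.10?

x̄₁=37.500, s₁=6.293, n₁=16
x̄₂=60.846, s₂=6.427, n₂=13
s_p² = [15·6.293² + 12·6.427²]/27 = 40.3590
SE = √(s_p²·(1/16+1/13)) = 2.3721
t = (37.500−60.846)/2.3721 = -9.8419
df = 27
p-value (one-sided, H₁ greater) = 1.00000
→ bracket: p>=0.10

p-value bracket: p>=0.10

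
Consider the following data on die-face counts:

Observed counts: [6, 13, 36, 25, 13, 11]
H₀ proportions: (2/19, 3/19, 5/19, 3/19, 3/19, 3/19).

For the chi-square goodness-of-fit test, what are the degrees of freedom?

df = k − 1 = 6 − 1 = 5

degrees of freedom = 5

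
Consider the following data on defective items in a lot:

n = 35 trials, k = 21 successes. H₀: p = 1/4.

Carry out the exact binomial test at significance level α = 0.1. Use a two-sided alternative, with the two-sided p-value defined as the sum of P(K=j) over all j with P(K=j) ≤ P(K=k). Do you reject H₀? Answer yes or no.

reject H₀: yes

Exact binomial: n=35, k=21, p₀=1/4=0.2500
P(X=j) = C(n,j)·p₀^j·(1−p₀)^(n−j); p = Σ P(X=j) over j with P(X=j) ≤ P(X=21)
p-value (two-sided) = 0.00001
At α=0.1: p < α → reject H₀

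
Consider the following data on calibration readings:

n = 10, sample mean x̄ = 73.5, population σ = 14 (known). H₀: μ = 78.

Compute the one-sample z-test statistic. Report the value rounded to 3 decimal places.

SE = σ/√n = 14/√10 = 4.4272
z = (x̄−μ₀)/SE = (73.5−78)/4.4272 = -1.0164

test statistic = -1.016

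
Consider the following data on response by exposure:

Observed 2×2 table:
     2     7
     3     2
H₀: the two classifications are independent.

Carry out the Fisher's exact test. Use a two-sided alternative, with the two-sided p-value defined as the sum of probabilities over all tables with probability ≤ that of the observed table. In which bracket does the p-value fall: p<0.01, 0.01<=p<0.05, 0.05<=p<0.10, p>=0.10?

Margins: r₁=9, r₂=5, c₁=5, c₂=9, n=14
p_obs = C(9,2)·C(5,3)/C(14,5); sum pmf over tables with pmf ≤ p_obs
p-value (two-sided) = 0.26573
→ bracket: p>=0.10

p-value bracket: p>=0.10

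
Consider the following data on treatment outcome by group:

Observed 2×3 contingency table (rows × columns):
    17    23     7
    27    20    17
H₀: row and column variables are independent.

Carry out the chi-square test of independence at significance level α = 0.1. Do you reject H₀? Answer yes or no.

Row totals [47, 64], col totals [44, 43, 24], n=111
χ² = (17−18.63)²/18.63 + (23−18.21)²/18.21 + (7−10.16)²/10.16 + (27−25.37)²/25.37 + (20−24.79)²/24.79 + (17−13.84)²/13.84 = 4.1423
df = 2
p-value (upper-tail) = 0.12604
At α=0.1: p ≥ α → fail to reject H₀

reject H₀: no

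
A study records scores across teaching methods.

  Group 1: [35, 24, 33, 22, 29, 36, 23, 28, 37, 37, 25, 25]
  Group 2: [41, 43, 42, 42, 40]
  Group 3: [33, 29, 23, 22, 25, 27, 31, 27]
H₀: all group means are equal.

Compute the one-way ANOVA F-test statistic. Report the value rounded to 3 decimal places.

test statistic = 16.400

Group means [29.50, 41.60, 27.12], grand mean 31.160
SSB = Σnᵢ(x̄ᵢ−x̄)² = 708.285; SSW = ΣΣ(x−x̄ᵢ)² = 475.075
MSB = 708.285/2 = 354.1425; MSW = 475.075/22 = 21.5943
F = MSB/MSW = 16.3998
df = (2, 22)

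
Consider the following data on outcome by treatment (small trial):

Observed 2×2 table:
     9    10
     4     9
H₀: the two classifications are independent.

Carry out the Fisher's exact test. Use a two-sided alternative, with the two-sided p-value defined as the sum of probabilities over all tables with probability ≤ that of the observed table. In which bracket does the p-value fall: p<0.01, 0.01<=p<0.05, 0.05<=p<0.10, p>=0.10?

p-value bracket: p>=0.10

Margins: r₁=19, r₂=13, c₁=13, c₂=19, n=32
p_obs = C(19,9)·C(13,4)/C(32,13); sum pmf over tables with pmf ≤ p_obs
p-value (two-sided) = 0.47106
→ bracket: p>=0.10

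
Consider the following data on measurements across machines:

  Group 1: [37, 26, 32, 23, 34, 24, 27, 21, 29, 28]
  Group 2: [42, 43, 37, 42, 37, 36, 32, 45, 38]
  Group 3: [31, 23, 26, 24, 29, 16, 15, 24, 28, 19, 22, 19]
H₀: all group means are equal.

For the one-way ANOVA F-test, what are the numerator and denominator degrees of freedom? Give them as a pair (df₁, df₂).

k = 3 groups, N = 31 total
df = (k−1, N−k) = (3−1, 31−3) = (2, 28)

degrees of freedom = [2, 28]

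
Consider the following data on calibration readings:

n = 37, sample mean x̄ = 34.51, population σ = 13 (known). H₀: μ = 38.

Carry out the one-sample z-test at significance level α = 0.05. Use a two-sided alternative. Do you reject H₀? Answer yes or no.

reject H₀: no

SE = σ/√n = 13/√37 = 2.1372
z = (x̄−μ₀)/SE = (34.51−38)/2.1372 = -1.6330
p-value (two-sided) = 0.10247
At α=0.05: p ≥ α → fail to reject H₀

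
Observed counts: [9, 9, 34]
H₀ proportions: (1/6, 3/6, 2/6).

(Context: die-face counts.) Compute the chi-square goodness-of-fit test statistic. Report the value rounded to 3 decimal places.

n = 52; E_i = n·p_i = [8.67, 26.00, 17.33]
χ² = (9−8.67)²/8.67 + (9−26.00)²/26.00 + (34−17.33)²/17.33 = 27.1538
df = 2

test statistic = 27.154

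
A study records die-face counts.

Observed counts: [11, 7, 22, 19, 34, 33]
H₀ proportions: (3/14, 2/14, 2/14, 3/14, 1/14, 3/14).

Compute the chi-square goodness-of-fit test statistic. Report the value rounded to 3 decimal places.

n = 126; E_i = n·p_i = [27.00, 18.00, 18.00, 27.00, 9.00, 27.00]
χ² = (11−27.00)²/27.00 + (7−18.00)²/18.00 + (22−18.00)²/18.00 + (19−27.00)²/27.00 + (34−9.00)²/9.00 + (33−27.00)²/27.00 = 90.2407
df = 5

test statistic = 90.241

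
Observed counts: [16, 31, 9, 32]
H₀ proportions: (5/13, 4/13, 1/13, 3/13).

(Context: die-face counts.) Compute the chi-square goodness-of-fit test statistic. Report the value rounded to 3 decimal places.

n = 88; E_i = n·p_i = [33.85, 27.08, 6.77, 20.31]
χ² = (16−33.85)²/33.85 + (31−27.08)²/27.08 + (9−6.77)²/6.77 + (32−20.31)²/20.31 = 17.4453
df = 3

test statistic = 17.445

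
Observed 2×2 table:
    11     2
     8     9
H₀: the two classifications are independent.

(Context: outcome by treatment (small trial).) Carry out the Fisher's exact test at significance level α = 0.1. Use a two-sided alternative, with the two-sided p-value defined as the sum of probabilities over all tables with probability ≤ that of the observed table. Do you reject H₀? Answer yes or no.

Margins: r₁=13, r₂=17, c₁=19, c₂=11, n=30
p_obs = C(13,11)·C(17,8)/C(30,19); sum pmf over tables with pmf ≤ p_obs
p-value (two-sided) = 0.05746
At α=0.1: p < α → reject H₀

reject H₀: yes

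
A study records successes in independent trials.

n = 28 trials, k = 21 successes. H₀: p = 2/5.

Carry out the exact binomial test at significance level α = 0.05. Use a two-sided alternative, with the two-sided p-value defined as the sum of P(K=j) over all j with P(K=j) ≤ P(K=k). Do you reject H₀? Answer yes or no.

reject H₀: yes

Exact binomial: n=28, k=21, p₀=2/5=0.4000
P(X=j) = C(n,j)·p₀^j·(1−p₀)^(n−j); p = Σ P(X=j) over j with P(X=j) ≤ P(X=21)
p-value (two-sided) = 0.00030
At α=0.05: p < α → reject H₀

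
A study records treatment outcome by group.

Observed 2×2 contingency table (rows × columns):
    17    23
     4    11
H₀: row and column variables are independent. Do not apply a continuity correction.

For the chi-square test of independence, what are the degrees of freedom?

df = (r−1)(c−1) = (2−1)·(2−1) = 1

degrees of freedom = 1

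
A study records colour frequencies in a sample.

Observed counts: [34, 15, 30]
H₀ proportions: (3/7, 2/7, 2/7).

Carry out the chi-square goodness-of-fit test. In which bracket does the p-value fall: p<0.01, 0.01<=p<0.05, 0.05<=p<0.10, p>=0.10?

n = 79; E_i = n·p_i = [33.86, 22.57, 22.57]
χ² = (34−33.86)²/33.86 + (15−22.57)²/22.57 + (30−22.57)²/22.57 = 4.9852
df = 2
p-value (upper-tail) = 0.08269
→ bracket: 0.05<=p<0.10

p-value bracket: 0.05<=p<0.10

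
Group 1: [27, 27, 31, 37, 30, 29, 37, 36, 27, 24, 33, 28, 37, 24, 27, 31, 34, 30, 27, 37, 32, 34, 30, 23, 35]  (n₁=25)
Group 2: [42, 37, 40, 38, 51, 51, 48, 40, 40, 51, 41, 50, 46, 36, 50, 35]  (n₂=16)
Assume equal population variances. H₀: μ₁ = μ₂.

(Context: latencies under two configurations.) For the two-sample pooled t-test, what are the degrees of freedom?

degrees of freedom = 39

df = n₁ + n₂ − 2 = 25 + 16 − 2 = 39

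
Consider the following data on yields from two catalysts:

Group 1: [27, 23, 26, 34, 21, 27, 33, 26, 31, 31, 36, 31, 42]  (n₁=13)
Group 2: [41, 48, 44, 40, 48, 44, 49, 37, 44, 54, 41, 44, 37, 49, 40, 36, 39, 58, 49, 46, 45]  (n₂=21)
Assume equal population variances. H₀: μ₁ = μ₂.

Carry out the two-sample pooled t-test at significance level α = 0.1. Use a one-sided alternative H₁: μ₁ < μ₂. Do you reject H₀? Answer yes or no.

reject H₀: yes

x̄₁=29.846, s₁=5.684, n₁=13
x̄₂=44.429, s₂=5.662, n₂=21
s_p² = [12·5.684² + 20·5.662²]/32 = 32.1511
SE = √(s_p²·(1/13+1/21)) = 2.0010
t = (29.846−44.429)/2.0010 = -7.2874
df = 32
p-value (one-sided, H₁ less) = 0.00000
At α=0.1: p < α → reject H₀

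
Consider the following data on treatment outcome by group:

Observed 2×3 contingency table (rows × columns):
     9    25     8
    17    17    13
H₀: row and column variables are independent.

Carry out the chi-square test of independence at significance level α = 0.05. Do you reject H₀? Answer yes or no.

reject H₀: no

Row totals [42, 47], col totals [26, 42, 21], n=89
χ² = (9−12.27)²/12.27 + (25−19.82)²/19.82 + (8−9.91)²/9.91 + (17−13.73)²/13.73 + (17−22.18)²/22.18 + (13−11.09)²/11.09 = 4.9104
df = 2
p-value (upper-tail) = 0.08585
At α=0.05: p ≥ α → fail to reject H₀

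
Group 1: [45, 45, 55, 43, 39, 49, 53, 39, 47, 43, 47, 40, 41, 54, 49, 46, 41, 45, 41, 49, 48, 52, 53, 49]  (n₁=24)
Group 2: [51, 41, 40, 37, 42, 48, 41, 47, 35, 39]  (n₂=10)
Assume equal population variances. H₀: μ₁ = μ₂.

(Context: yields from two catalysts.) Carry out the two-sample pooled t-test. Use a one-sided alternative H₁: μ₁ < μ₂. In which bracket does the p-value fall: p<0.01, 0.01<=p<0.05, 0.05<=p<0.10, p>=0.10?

x̄₁=46.375, s₁=4.880, n₁=24
x̄₂=42.100, s₂=5.065, n₂=10
s_p² = [23·4.880² + 9·5.065²]/32 = 24.3289
SE = √(s_p²·(1/24+1/10)) = 1.8565
t = (46.375−42.100)/1.8565 = 2.3027
df = 32
p-value (one-sided, H₁ less) = 0.98603
→ bracket: p>=0.10

p-value bracket: p>=0.10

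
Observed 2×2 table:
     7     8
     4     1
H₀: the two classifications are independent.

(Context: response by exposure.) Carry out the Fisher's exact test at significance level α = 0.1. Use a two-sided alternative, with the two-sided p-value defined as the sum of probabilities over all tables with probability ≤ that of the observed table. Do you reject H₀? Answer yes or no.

Margins: r₁=15, r₂=5, c₁=11, c₂=9, n=20
p_obs = C(15,7)·C(5,4)/C(20,11); sum pmf over tables with pmf ≤ p_obs
p-value (two-sided) = 0.31889
At α=0.1: p ≥ α → fail to reject H₀

reject H₀: no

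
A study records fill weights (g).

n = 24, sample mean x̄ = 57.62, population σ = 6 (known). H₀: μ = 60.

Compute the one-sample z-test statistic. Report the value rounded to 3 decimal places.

test statistic = -1.943

SE = σ/√n = 6/√24 = 1.2247
z = (x̄−μ₀)/SE = (57.62−60)/1.2247 = -1.9433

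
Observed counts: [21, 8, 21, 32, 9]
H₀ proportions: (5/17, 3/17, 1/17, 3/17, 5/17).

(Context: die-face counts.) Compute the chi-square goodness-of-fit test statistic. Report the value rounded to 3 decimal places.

n = 91; E_i = n·p_i = [26.76, 16.06, 5.35, 16.06, 26.76]
χ² = (21−26.76)²/26.76 + (8−16.06)²/16.06 + (21−5.35)²/5.35 + (32−16.06)²/16.06 + (9−26.76)²/26.76 = 78.6388
df = 4

test statistic = 78.639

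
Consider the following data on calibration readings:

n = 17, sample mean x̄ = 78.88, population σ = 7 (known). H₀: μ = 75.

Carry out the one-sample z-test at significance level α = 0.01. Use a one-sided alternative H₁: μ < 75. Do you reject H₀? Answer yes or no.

reject H₀: no

SE = σ/√n = 7/√17 = 1.6977
z = (x̄−μ₀)/SE = (78.88−75)/1.6977 = 2.2854
p-value (one-sided, H₁ less) = 0.98885
At α=0.01: p ≥ α → fail to reject H₀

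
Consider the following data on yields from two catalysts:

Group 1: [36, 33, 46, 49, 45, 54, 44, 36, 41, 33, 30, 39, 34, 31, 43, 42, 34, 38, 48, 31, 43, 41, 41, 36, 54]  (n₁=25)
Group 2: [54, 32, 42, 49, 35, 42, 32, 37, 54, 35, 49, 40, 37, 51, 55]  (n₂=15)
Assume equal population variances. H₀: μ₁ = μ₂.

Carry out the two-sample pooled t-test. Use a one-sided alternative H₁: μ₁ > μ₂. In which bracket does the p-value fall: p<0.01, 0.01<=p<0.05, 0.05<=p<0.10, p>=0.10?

x̄₁=40.080, s₁=6.843, n₁=25
x̄₂=42.933, s₂=8.345, n₂=15
s_p² = [24·6.843² + 14·8.345²]/38 = 55.2309
SE = √(s_p²·(1/25+1/15)) = 2.4272
t = (40.080−42.933)/2.4272 = -1.1756
df = 38
p-value (one-sided, H₁ greater) = 0.87646
→ bracket: p>=0.10

p-value bracket: p>=0.10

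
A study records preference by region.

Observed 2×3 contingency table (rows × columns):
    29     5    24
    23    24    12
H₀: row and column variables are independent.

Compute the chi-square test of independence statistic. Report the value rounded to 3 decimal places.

Row totals [58, 59], col totals [52, 29, 36], n=117
χ² = (29−25.78)²/25.78 + (5−14.38)²/14.38 + (24−17.85)²/17.85 + (23−26.22)²/26.22 + (24−14.62)²/14.62 + (12−18.15)²/18.15 = 17.1333
df = 2

test statistic = 17.133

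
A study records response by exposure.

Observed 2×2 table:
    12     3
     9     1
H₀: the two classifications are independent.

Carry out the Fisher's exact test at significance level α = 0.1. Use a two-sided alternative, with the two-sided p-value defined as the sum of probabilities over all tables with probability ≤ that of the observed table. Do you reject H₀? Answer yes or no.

reject H₀: no

Margins: r₁=15, r₂=10, c₁=21, c₂=4, n=25
p_obs = C(15,12)·C(10,9)/C(25,21); sum pmf over tables with pmf ≤ p_obs
p-value (two-sided) = 0.62648
At α=0.1: p ≥ α → fail to reject H₀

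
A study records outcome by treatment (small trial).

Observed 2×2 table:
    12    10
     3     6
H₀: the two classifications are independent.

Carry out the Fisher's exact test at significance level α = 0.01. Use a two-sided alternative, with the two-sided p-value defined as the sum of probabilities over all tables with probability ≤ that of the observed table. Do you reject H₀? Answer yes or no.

Margins: r₁=22, r₂=9, c₁=15, c₂=16, n=31
p_obs = C(22,12)·C(9,3)/C(31,15); sum pmf over tables with pmf ≤ p_obs
p-value (two-sided) = 0.43315
At α=0.01: p ≥ α → fail to reject H₀

reject H₀: no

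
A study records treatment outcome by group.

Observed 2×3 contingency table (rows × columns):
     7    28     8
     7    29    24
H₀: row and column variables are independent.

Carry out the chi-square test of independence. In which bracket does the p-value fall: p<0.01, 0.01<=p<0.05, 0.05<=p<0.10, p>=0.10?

p-value bracket: 0.05<=p<0.10

Row totals [43, 60], col totals [14, 57, 32], n=103
χ² = (7−5.84)²/5.84 + (28−23.80)²/23.80 + (8−13.36)²/13.36 + (7−8.16)²/8.16 + (29−33.20)²/33.20 + (24−18.64)²/18.64 = 5.3577
df = 2
p-value (upper-tail) = 0.06864
→ bracket: 0.05<=p<0.10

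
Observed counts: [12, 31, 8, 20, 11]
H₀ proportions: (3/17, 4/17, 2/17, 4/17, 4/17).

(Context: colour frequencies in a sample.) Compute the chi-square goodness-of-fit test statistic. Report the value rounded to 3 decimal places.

test statistic = 11.396

n = 82; E_i = n·p_i = [14.47, 19.29, 9.65, 19.29, 19.29]
χ² = (12−14.47)²/14.47 + (31−19.29)²/19.29 + (8−9.65)²/9.65 + (20−19.29)²/19.29 + (11−19.29)²/19.29 = 11.3963
df = 4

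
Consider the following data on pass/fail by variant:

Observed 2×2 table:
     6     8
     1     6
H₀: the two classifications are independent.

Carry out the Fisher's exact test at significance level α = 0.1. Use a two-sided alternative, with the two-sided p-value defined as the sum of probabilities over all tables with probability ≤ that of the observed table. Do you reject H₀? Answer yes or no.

reject H₀: no

Margins: r₁=14, r₂=7, c₁=7, c₂=14, n=21
p_obs = C(14,6)·C(7,1)/C(21,7); sum pmf over tables with pmf ≤ p_obs
p-value (two-sided) = 0.33714
At α=0.1: p ≥ α → fail to reject H₀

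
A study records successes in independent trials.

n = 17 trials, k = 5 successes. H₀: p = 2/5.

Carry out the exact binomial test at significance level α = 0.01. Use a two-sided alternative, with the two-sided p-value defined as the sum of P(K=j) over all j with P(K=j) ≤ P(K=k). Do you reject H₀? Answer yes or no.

reject H₀: no

Exact binomial: n=17, k=5, p₀=2/5=0.4000
P(X=j) = C(n,j)·p₀^j·(1−p₀)^(n−j); p = Σ P(X=j) over j with P(X=j) ≤ P(X=5)
p-value (two-sided) = 0.46287
At α=0.01: p ≥ α → fail to reject H₀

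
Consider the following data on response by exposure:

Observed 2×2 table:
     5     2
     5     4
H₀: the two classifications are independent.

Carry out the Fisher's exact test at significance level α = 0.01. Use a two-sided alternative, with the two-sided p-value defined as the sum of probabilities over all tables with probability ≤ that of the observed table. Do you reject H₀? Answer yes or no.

reject H₀: no

Margins: r₁=7, r₂=9, c₁=10, c₂=6, n=16
p_obs = C(7,5)·C(9,5)/C(16,10); sum pmf over tables with pmf ≤ p_obs
p-value (two-sided) = 0.63287
At α=0.01: p ≥ α → fail to reject H₀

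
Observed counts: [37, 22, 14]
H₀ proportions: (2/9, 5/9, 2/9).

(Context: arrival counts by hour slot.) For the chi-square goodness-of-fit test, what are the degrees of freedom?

degrees of freedom = 2

df = k − 1 = 3 − 1 = 2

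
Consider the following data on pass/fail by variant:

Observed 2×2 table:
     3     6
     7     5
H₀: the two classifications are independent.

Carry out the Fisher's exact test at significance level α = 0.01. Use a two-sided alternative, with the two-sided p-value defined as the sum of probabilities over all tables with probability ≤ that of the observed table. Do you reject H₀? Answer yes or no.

Margins: r₁=9, r₂=12, c₁=10, c₂=11, n=21
p_obs = C(9,3)·C(12,7)/C(21,10); sum pmf over tables with pmf ≤ p_obs
p-value (two-sided) = 0.38700
At α=0.01: p ≥ α → fail to reject H₀

reject H₀: no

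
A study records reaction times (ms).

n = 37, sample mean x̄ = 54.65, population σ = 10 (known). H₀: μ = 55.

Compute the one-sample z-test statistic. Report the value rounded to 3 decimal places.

SE = σ/√n = 10/√37 = 1.6440
z = (x̄−μ₀)/SE = (54.65−55)/1.6440 = -0.2129

test statistic = -0.213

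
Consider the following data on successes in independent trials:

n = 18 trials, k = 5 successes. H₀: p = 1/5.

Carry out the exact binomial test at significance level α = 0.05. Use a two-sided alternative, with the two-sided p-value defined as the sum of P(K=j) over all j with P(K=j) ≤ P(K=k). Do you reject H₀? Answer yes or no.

Exact binomial: n=18, k=5, p₀=1/5=0.2000
P(X=j) = C(n,j)·p₀^j·(1−p₀)^(n−j); p = Σ P(X=j) over j with P(X=j) ≤ P(X=5)
p-value (two-sided) = 0.38273
At α=0.05: p ≥ α → fail to reject H₀

reject H₀: no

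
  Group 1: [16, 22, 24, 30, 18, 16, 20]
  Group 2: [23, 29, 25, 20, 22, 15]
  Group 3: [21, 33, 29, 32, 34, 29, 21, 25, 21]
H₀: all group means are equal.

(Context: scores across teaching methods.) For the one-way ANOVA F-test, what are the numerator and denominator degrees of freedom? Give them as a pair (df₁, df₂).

degrees of freedom = [2, 19]

k = 3 groups, N = 22 total
df = (k−1, N−k) = (3−1, 22−3) = (2, 19)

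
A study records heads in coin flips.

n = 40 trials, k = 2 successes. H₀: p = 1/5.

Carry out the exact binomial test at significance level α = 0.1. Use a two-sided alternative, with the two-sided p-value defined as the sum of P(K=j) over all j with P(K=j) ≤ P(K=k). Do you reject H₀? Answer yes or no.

Exact binomial: n=40, k=2, p₀=1/5=0.2000
P(X=j) = C(n,j)·p₀^j·(1−p₀)^(n−j); p = Σ P(X=j) over j with P(X=j) ≤ P(X=2)
p-value (two-sided) = 0.01586
At α=0.1: p < α → reject H₀

reject H₀: yes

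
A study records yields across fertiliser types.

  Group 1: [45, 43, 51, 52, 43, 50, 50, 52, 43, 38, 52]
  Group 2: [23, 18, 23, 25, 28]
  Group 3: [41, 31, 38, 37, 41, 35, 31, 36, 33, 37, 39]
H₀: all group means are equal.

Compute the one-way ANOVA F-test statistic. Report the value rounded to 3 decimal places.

test statistic = 57.935

Group means [47.18, 23.40, 36.27], grand mean 38.333
SSB = Σnᵢ(x̄ᵢ−x̄)² = 2022.982; SSW = ΣΣ(x−x̄ᵢ)² = 419.018
MSB = 2022.982/2 = 1011.4909; MSW = 419.018/24 = 17.4591
F = MSB/MSW = 57.9349
df = (2, 24)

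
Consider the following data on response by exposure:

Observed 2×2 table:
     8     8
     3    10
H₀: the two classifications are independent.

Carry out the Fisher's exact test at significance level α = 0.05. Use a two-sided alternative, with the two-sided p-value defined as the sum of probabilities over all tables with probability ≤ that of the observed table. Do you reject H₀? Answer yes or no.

Margins: r₁=16, r₂=13, c₁=11, c₂=18, n=29
p_obs = C(16,8)·C(13,3)/C(29,11); sum pmf over tables with pmf ≤ p_obs
p-value (two-sided) = 0.24903
At α=0.05: p ≥ α → fail to reject H₀

reject H₀: no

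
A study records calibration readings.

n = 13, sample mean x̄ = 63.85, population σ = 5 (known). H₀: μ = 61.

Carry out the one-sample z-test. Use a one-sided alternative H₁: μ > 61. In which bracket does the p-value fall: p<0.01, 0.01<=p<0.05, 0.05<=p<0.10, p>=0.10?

SE = σ/√n = 5/√13 = 1.3868
z = (x̄−μ₀)/SE = (63.85−61)/1.3868 = 2.0552
p-value (one-sided, H₁ greater) = 0.01993
→ bracket: 0.01<=p<0.05

p-value bracket: 0.01<=p<0.05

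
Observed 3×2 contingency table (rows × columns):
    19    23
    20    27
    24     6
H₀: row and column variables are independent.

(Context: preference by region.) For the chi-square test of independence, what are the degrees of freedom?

df = (r−1)(c−1) = (3−1)·(2−1) = 2

degrees of freedom = 2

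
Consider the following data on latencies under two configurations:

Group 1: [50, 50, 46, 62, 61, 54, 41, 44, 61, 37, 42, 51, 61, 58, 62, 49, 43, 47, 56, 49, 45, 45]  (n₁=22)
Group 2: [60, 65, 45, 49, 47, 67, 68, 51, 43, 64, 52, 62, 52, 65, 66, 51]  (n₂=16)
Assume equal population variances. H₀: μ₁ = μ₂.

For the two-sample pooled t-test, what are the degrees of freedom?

degrees of freedom = 36

df = n₁ + n₂ − 2 = 22 + 16 − 2 = 36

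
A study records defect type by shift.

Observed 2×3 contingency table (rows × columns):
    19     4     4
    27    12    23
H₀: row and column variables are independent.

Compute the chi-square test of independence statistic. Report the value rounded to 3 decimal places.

test statistic = 5.912

Row totals [27, 62], col totals [46, 16, 27], n=89
χ² = (19−13.96)²/13.96 + (4−4.85)²/4.85 + (4−8.19)²/8.19 + (27−32.04)²/32.04 + (12−11.15)²/11.15 + (23−18.81)²/18.81 = 5.9119
df = 2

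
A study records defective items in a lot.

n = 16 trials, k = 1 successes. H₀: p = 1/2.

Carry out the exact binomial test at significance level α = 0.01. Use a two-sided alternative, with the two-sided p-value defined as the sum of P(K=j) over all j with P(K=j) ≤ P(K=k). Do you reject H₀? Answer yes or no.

Exact binomial: n=16, k=1, p₀=1/2=0.5000
P(X=j) = C(n,j)·p₀^j·(1−p₀)^(n−j); p = Σ P(X=j) over j with P(X=j) ≤ P(X=1)
p-value (two-sided) = 0.00052
At α=0.01: p < α → reject H₀

reject H₀: yes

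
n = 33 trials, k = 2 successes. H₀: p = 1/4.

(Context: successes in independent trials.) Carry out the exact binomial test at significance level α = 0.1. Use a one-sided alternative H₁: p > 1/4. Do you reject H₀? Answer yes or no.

reject H₀: no

Exact binomial: n=33, k=2, p₀=1/4=0.2500
P(X≥2) from Σ C(n,i)·p₀^i·(1−p₀)^(n−i)
p-value (one-sided, H₁ greater) = 0.99910
At α=0.1: p ≥ α → fail to reject H₀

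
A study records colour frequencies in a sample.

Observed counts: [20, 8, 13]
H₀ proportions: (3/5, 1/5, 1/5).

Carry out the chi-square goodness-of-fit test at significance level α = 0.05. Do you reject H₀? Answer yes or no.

reject H₀: no

n = 41; E_i = n·p_i = [24.60, 8.20, 8.20]
χ² = (20−24.60)²/24.60 + (8−8.20)²/8.20 + (13−8.20)²/8.20 = 3.6748
df = 2
p-value (upper-tail) = 0.15923
At α=0.05: p ≥ α → fail to reject H₀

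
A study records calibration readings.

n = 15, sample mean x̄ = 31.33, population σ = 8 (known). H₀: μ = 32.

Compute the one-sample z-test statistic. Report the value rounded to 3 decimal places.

test statistic = -0.324

SE = σ/√n = 8/√15 = 2.0656
z = (x̄−μ₀)/SE = (31.33−32)/2.0656 = -0.3244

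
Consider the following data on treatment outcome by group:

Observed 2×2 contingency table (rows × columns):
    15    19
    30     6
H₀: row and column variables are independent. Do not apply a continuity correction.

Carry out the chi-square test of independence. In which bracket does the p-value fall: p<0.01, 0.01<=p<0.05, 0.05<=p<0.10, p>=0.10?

Row totals [34, 36], col totals [45, 25], n=70
χ² = (15−21.86)²/21.86 + (19−12.14)²/12.14 + (30−23.14)²/23.14 + (6−12.86)²/12.86 = 11.7124
df = 1
p-value (upper-tail) = 0.00062
→ bracket: p<0.01

p-value bracket: p<0.01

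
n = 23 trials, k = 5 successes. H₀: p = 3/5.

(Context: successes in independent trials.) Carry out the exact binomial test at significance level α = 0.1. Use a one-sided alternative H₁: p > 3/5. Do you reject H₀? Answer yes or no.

Exact binomial: n=23, k=5, p₀=3/5=0.6000
P(X≥5) from Σ C(n,i)·p₀^i·(1−p₀)^(n−i)
p-value (one-sided, H₁ greater) = 0.99996
At α=0.1: p ≥ α → fail to reject H₀

reject H₀: no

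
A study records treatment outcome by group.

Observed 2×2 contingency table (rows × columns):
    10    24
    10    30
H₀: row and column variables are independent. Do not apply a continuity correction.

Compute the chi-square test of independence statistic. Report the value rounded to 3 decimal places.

test statistic = 0.181

Row totals [34, 40], col totals [20, 54], n=74
χ² = (10−9.19)²/9.19 + (24−24.81)²/24.81 + (10−10.81)²/10.81 + (30−29.19)²/29.19 = 0.1814
df = 1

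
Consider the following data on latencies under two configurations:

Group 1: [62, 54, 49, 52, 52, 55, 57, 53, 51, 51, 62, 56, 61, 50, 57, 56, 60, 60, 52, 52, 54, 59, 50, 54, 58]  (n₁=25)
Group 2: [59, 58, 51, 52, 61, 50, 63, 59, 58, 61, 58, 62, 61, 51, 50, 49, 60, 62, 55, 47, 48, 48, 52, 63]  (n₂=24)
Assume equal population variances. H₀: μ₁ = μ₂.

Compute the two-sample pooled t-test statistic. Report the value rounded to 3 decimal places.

x̄₁=55.080, s₁=3.978, n₁=25
x̄₂=55.750, s₂=5.527, n₂=24
s_p² = [24·3.978² + 23·5.527²]/47 = 23.0285
SE = √(s_p²·(1/25+1/24)) = 1.3714
t = (55.080−55.750)/1.3714 = -0.4886
df = 47

test statistic = -0.489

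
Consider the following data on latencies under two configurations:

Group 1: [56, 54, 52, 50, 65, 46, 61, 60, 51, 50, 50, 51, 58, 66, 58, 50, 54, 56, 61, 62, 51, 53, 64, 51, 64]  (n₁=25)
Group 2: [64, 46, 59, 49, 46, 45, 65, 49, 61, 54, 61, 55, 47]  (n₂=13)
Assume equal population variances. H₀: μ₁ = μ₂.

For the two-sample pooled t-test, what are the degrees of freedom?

degrees of freedom = 36

df = n₁ + n₂ − 2 = 25 + 13 − 2 = 36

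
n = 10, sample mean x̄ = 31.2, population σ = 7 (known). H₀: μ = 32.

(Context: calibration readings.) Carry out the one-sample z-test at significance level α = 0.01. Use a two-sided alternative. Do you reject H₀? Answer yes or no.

SE = σ/√n = 7/√10 = 2.2136
z = (x̄−μ₀)/SE = (31.2−32)/2.2136 = -0.3614
p-value (two-sided) = 0.71780
At α=0.01: p ≥ α → fail to reject H₀

reject H₀: no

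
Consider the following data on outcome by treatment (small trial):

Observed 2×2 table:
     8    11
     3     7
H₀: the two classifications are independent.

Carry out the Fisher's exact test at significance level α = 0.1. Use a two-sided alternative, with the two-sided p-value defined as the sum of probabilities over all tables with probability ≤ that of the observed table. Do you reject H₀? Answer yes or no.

Margins: r₁=19, r₂=10, c₁=11, c₂=18, n=29
p_obs = C(19,8)·C(10,3)/C(29,11); sum pmf over tables with pmf ≤ p_obs
p-value (two-sided) = 0.69415
At α=0.1: p ≥ α → fail to reject H₀

reject H₀: no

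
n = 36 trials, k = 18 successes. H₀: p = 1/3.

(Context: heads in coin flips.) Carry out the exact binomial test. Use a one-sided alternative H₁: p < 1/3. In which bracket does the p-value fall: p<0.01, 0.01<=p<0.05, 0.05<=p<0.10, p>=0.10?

Exact binomial: n=36, k=18, p₀=1/3=0.3333
P(X≤18) from Σ C(n,i)·p₀^i·(1−p₀)^(n−i)
p-value (one-sided, H₁ less) = 0.98750
→ bracket: p>=0.10

p-value bracket: p>=0.10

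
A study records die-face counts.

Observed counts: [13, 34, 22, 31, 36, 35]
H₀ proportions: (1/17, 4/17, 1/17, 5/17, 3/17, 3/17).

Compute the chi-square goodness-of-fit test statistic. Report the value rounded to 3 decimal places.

n = 171; E_i = n·p_i = [10.06, 40.24, 10.06, 50.29, 30.18, 30.18]
χ² = (13−10.06)²/10.06 + (34−40.24)²/40.24 + (22−10.06)²/10.06 + (31−50.29)²/50.29 + (36−30.18)²/30.18 + (35−30.18)²/30.18 = 25.2986
df = 5

test statistic = 25.299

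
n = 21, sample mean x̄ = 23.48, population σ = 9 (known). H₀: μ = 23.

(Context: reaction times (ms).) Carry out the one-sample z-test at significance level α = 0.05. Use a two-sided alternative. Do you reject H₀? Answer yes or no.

reject H₀: no

SE = σ/√n = 9/√21 = 1.9640
z = (x̄−μ₀)/SE = (23.48−23)/1.9640 = 0.2444
p-value (two-sided) = 0.80692
At α=0.05: p ≥ α → fail to reject H₀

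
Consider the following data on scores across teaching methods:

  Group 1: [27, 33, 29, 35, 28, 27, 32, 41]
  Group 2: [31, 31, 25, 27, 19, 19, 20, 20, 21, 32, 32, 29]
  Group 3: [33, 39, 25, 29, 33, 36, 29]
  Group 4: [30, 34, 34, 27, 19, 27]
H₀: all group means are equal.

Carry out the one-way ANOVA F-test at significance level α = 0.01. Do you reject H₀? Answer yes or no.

Group means [31.50, 25.50, 32.00, 28.50], grand mean 28.879
SSB = Σnᵢ(x̄ᵢ−x̄)² = 261.015; SSW = ΣΣ(x−x̄ᵢ)² = 780.500
MSB = 261.015/3 = 87.0051; MSW = 780.500/29 = 26.9138
F = MSB/MSW = 3.2327
df = (3, 29)
p-value (upper-tail) = 0.03665
At α=0.01: p ≥ α → fail to reject H₀

reject H₀: no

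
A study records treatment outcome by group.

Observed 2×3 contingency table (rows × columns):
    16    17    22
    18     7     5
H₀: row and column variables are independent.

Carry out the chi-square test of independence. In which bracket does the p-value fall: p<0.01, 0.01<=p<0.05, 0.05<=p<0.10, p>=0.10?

Row totals [55, 30], col totals [34, 24, 27], n=85
χ² = (16−22.00)²/22.00 + (17−15.53)²/15.53 + (22−17.47)²/17.47 + (18−12.00)²/12.00 + (7−8.47)²/8.47 + (5−9.53)²/9.53 = 8.3581
df = 2
p-value (upper-tail) = 0.01531
→ bracket: 0.01<=p<0.05

p-value bracket: 0.01<=p<0.05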